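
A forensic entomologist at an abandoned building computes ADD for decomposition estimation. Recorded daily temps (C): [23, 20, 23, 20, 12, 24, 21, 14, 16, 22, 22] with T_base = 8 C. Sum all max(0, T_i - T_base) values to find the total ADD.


Computing ADD day by day:
Day 1: max(0, 23 - 8) = 15
Day 2: max(0, 20 - 8) = 12
Day 3: max(0, 23 - 8) = 15
Day 4: max(0, 20 - 8) = 12
Day 5: max(0, 12 - 8) = 4
Day 6: max(0, 24 - 8) = 16
Day 7: max(0, 21 - 8) = 13
Day 8: max(0, 14 - 8) = 6
Day 9: max(0, 16 - 8) = 8
Day 10: max(0, 22 - 8) = 14
Day 11: max(0, 22 - 8) = 14
Total ADD = 129

129


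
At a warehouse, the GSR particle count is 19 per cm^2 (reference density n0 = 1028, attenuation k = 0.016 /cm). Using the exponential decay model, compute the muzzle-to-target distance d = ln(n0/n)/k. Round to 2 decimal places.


GSR distance calculation:
n0/n = 1028 / 19 = 54.105263
ln(n0/n) = 3.990931
d = 3.990931 / 0.016 = 249.43 cm

249.43


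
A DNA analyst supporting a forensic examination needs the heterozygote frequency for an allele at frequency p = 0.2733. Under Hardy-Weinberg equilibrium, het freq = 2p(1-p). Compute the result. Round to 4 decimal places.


Hardy-Weinberg heterozygote frequency:
q = 1 - p = 1 - 0.2733 = 0.7267
2pq = 2 * 0.2733 * 0.7267 = 0.3972

0.3972


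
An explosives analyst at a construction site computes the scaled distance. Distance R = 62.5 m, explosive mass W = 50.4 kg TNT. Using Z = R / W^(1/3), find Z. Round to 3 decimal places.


Scaled distance calculation:
W^(1/3) = 50.4^(1/3) = 3.69383
Z = R / W^(1/3) = 62.5 / 3.69383
Z = 16.920 m/kg^(1/3)

16.920


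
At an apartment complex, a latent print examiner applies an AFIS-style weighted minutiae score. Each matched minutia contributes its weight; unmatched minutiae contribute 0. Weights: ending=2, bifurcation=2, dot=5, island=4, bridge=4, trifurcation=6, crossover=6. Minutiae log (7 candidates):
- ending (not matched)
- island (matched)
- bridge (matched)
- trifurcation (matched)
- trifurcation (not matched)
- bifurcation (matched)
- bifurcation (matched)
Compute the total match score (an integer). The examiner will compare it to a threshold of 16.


Weighted minutiae match score:
  ending: not matched, +0
  island: matched, +4 (running total 4)
  bridge: matched, +4 (running total 8)
  trifurcation: matched, +6 (running total 14)
  trifurcation: not matched, +0
  bifurcation: matched, +2 (running total 16)
  bifurcation: matched, +2 (running total 18)
Total score = 18
Threshold = 16; verdict = identification

18


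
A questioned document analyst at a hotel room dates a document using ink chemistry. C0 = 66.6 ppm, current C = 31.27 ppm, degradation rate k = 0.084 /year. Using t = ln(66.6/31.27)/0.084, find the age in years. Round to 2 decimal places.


Document age estimation:
C0/C = 66.6 / 31.27 = 2.129837
ln(C0/C) = 0.756045
t = 0.756045 / 0.084 = 9.00 years

9.00


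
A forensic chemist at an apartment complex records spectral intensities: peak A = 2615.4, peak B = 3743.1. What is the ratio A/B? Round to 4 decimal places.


Spectral peak ratio:
Peak A = 2615.4 counts
Peak B = 3743.1 counts
Ratio = 2615.4 / 3743.1 = 0.6987

0.6987


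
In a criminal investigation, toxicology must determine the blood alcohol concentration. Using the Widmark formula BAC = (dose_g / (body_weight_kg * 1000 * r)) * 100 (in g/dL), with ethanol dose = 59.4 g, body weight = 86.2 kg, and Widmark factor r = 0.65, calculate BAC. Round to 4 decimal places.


Applying the Widmark formula:
BAC = (dose_g / (body_wt * 1000 * r)) * 100
Denominator = 86.2 * 1000 * 0.65 = 56030
BAC = (59.4 / 56030) * 100
BAC = 0.1060 g/dL

0.1060


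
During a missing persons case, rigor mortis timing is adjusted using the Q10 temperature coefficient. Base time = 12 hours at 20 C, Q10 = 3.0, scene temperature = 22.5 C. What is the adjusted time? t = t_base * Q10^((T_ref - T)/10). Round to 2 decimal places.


Rigor mortis time adjustment:
Exponent = (T_ref - T_actual) / 10 = (20 - 22.5) / 10 = -0.25
Q10 factor = 3.0^-0.25 = 0.75984
t_adjusted = 12 * 0.75984 = 9.12 hours

9.12


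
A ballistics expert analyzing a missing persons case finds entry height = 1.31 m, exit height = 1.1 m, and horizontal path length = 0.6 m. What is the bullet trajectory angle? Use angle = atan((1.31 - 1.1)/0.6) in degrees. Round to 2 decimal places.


Bullet trajectory angle:
Height difference = 1.31 - 1.1 = 0.21 m
angle = atan(0.21 / 0.6)
angle = atan(0.35)
angle = 19.29 degrees

19.29


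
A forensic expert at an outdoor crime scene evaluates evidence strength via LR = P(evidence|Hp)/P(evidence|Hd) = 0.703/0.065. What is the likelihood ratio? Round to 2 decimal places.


Likelihood ratio calculation:
LR = P(E|Hp) / P(E|Hd)
LR = 0.703 / 0.065
LR = 10.82

10.82


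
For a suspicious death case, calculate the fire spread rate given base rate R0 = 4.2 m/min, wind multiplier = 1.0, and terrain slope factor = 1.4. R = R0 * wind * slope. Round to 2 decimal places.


Fire spread rate calculation:
R = R0 * wind_factor * slope_factor
= 4.2 * 1.0 * 1.4
= 4.2 * 1.4
= 5.88 m/min

5.88


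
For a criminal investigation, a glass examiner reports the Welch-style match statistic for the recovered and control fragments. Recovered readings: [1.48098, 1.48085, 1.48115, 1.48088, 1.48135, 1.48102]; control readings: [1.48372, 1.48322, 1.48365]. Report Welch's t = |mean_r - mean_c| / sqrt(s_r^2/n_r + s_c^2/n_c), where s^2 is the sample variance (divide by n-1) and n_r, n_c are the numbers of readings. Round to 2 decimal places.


Welch's t-criterion for glass RI comparison:
Recovered mean = sum / n_r = 8.88623 / 6 = 1.4810383
Control mean = sum / n_c = 4.45059 / 3 = 1.48353
Recovered sample variance s_r^2 = 3.47767e-08
Control sample variance s_c^2 = 7.33e-08
Welch SE (unpooled) = sqrt(s_r^2/n_r + s_c^2/n_c) = sqrt(5.79611e-09 + 2.44333e-08) = sqrt(3.02294e-08) = 0.000173866
|mean_r - mean_c| = 0.00249167
t = 0.00249167 / 0.000173866 = 14.33

14.33


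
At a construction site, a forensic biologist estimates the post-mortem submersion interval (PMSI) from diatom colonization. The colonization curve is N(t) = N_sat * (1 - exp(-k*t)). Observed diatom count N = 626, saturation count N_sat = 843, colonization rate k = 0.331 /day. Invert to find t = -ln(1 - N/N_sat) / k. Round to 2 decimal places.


PMSI from diatom colonization curve:
N / N_sat = 626 / 843 = 0.742586
1 - N/N_sat = 0.257414
ln(1 - N/N_sat) = -1.35707
t = -ln(1 - N/N_sat) / k = -(-1.35707) / 0.331 = 4.10 days

4.10


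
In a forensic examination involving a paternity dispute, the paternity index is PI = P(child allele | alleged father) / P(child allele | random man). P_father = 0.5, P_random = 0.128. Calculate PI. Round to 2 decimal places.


Paternity Index calculation:
PI = P(allele|father) / P(allele|random)
PI = 0.5 / 0.128
PI = 3.91

3.91


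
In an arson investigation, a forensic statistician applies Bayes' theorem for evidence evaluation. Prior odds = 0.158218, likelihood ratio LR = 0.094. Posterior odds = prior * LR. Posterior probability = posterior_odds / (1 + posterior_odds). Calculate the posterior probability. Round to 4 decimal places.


Bayesian evidence evaluation:
Posterior odds = prior_odds * LR = 0.158218 * 0.094 = 0.01487249
Posterior probability = posterior_odds / (1 + posterior_odds)
= 0.01487249 / (1 + 0.01487249)
= 0.01487249 / 1.01487249
= 0.0147

0.0147


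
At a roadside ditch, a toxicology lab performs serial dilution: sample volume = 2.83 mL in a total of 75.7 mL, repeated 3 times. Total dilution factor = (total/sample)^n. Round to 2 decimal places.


Dilution factor calculation:
Single dilution = V_total / V_sample = 75.7 / 2.83 ≈ 26.749117
Number of dilutions = 3
Total DF = (75.7 / 2.83)^3 (full precision, rounded at the end) = 19139.40

19139.40


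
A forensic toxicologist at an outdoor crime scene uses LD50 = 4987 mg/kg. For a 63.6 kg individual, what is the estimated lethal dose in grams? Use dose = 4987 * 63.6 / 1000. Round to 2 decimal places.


Lethal dose calculation:
Lethal dose = LD50 * body_weight / 1000
= 4987 * 63.6 / 1000
= 317173.2 / 1000
= 317.17 g

317.17


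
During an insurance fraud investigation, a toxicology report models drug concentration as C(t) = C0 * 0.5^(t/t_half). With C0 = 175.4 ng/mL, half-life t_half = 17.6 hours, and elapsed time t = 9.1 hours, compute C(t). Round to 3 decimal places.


Drug concentration decay:
Number of half-lives = t / t_half = 9.1 / 17.6 = 0.517045
Decay factor = 0.5^0.517045 = 0.69880169
C(t) = 175.4 * 0.69880169 = 122.570 ng/mL

122.570


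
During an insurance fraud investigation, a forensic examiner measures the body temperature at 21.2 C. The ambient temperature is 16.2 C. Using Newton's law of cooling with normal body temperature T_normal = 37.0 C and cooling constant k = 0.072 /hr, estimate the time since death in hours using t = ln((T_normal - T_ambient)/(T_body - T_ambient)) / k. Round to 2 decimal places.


Using Newton's law of cooling:
t = ln((T_normal - T_ambient) / (T_body - T_ambient)) / k
T_normal - T_ambient = 20.8
T_body - T_ambient = 5.0
Ratio = 4.16
ln(ratio) = 1.425515
t = 1.425515 / 0.072 = 19.80 hours

19.80


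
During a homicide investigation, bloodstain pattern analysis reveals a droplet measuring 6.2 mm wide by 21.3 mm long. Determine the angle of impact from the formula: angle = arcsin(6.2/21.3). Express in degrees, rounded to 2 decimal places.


Blood spatter impact angle calculation:
width / length = 6.2 / 21.3 = 0.29108
angle = arcsin(0.29108)
angle = 16.92 degrees

16.92


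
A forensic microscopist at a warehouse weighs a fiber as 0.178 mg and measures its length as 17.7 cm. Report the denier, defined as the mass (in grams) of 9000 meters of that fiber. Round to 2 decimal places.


Denier calculation:
Mass in grams = 0.178 mg / 1000 = 0.000178 g
Length in meters = 17.7 cm / 100 = 0.177 m
Linear density = mass / length = 0.000178 / 0.177 = 0.00100565 g/m
Denier = (g/m) * 9000 = 0.00100565 * 9000 = 9.05

9.05


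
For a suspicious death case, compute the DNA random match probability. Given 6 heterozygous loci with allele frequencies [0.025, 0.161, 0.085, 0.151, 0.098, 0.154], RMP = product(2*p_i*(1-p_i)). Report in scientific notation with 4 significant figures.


Computing RMP for 6 loci:
Locus 1: 2 * 0.025 * 0.975 = 0.04875
Locus 2: 2 * 0.161 * 0.839 = 0.270158
Locus 3: 2 * 0.085 * 0.915 = 0.15555
Locus 4: 2 * 0.151 * 0.849 = 0.256398
Locus 5: 2 * 0.098 * 0.902 = 0.176792
Locus 6: 2 * 0.154 * 0.846 = 0.260568
RMP = 2.420e-05

2.420e-05


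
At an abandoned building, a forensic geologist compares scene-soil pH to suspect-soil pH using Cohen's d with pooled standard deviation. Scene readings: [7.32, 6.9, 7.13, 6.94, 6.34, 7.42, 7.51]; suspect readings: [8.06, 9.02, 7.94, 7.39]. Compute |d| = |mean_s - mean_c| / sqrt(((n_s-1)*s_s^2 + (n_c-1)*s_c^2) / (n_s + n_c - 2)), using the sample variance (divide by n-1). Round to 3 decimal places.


Pooled-variance Cohen's d for soil pH comparison:
Scene mean = 49.56 / 7 = 7.08
Suspect mean = 32.41 / 4 = 8.1025
Scene sample variance s_s^2 = 0.160033
Suspect sample variance s_c^2 = 0.459225
Pooled variance = ((n_s-1)*s_s^2 + (n_c-1)*s_c^2) / (n_s + n_c - 2) = 0.259764
Pooled SD = sqrt(0.259764) = 0.50967
Mean difference = -1.0225
|d| = |-1.0225| / 0.50967 = 2.006

2.006


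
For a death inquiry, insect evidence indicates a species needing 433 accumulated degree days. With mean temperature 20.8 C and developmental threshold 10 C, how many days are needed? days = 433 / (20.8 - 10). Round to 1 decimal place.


Insect development time:
Effective temperature = avg_temp - T_base = 20.8 - 10 = 10.8 C
Days = ADD / effective_temp = 433 / 10.8 = 40.1 days

40.1


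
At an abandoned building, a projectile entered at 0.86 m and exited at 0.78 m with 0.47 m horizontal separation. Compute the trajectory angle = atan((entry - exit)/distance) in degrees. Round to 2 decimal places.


Bullet trajectory angle:
Height difference = 0.86 - 0.78 = 0.08 m
angle = atan(0.08 / 0.47)
angle = atan(0.170213)
angle = 9.66 degrees

9.66


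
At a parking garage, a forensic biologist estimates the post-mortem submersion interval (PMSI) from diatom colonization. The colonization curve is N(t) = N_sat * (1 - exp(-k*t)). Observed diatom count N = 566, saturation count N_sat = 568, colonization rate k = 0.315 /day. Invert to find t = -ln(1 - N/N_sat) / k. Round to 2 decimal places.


PMSI from diatom colonization curve:
N / N_sat = 566 / 568 = 0.996479
1 - N/N_sat = 0.003521
ln(1 - N/N_sat) = -5.64901
t = -ln(1 - N/N_sat) / k = -(-5.64901) / 0.315 = 17.93 days

17.93


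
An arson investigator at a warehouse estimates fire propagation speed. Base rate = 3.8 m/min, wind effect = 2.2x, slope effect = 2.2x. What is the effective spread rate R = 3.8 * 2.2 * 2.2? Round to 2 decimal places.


Fire spread rate calculation:
R = R0 * wind_factor * slope_factor
= 3.8 * 2.2 * 2.2
= 8.36 * 2.2
= 18.39 m/min

18.39


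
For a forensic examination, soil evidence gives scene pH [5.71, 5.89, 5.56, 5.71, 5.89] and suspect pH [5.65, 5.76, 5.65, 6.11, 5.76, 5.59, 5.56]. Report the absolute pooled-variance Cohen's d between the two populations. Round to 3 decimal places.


Pooled-variance Cohen's d for soil pH comparison:
Scene mean = 28.76 / 5 = 5.752
Suspect mean = 40.08 / 7 = 5.725714
Scene sample variance s_s^2 = 0.01962
Suspect sample variance s_c^2 = 0.034562
Pooled variance = ((n_s-1)*s_s^2 + (n_c-1)*s_c^2) / (n_s + n_c - 2) = 0.028585
Pooled SD = sqrt(0.028585) = 0.169071
Mean difference = 0.026286
|d| = |0.026286| / 0.169071 = 0.155

0.155


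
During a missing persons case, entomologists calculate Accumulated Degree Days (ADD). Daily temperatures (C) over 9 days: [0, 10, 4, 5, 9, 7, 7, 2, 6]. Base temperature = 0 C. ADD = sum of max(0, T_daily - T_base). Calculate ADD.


Computing ADD day by day:
Day 1: max(0, 0 - 0) = 0
Day 2: max(0, 10 - 0) = 10
Day 3: max(0, 4 - 0) = 4
Day 4: max(0, 5 - 0) = 5
Day 5: max(0, 9 - 0) = 9
Day 6: max(0, 7 - 0) = 7
Day 7: max(0, 7 - 0) = 7
Day 8: max(0, 2 - 0) = 2
Day 9: max(0, 6 - 0) = 6
Total ADD = 50

50


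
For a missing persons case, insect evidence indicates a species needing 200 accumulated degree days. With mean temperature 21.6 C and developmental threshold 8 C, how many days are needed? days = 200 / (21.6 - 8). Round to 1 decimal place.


Insect development time:
Effective temperature = avg_temp - T_base = 21.6 - 8 = 13.6 C
Days = ADD / effective_temp = 200 / 13.6 = 14.7 days

14.7


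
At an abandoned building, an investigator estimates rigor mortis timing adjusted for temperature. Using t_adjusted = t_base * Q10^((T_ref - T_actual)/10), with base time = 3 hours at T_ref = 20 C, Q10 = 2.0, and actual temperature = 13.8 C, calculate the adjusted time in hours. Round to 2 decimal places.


Rigor mortis time adjustment:
Exponent = (T_ref - T_actual) / 10 = (20 - 13.8) / 10 = 0.62
Q10 factor = 2.0^0.62 = 1.53688
t_adjusted = 3 * 1.53688 = 4.61 hours

4.61


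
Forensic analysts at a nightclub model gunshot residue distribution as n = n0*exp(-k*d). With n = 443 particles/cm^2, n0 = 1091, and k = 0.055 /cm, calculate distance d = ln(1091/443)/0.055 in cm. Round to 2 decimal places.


GSR distance calculation:
n0/n = 1091 / 443 = 2.462754
ln(n0/n) = 0.90128
d = 0.90128 / 0.055 = 16.39 cm

16.39


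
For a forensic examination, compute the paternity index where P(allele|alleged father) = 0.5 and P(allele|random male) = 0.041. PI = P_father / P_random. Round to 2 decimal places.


Paternity Index calculation:
PI = P(allele|father) / P(allele|random)
PI = 0.5 / 0.041
PI = 12.20

12.20


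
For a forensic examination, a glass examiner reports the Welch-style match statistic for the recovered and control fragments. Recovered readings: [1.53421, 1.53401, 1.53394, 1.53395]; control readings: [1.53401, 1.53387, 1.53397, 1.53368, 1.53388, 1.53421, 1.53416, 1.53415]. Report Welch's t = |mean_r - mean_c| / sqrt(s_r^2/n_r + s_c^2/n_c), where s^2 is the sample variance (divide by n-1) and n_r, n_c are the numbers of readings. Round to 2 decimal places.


Welch's t-criterion for glass RI comparison:
Recovered mean = sum / n_r = 6.13611 / 4 = 1.5340275
Control mean = sum / n_c = 12.27193 / 8 = 1.5339912
Recovered sample variance s_r^2 = 1.57583e-08
Control sample variance s_c^2 = 3.23268e-08
Welch SE (unpooled) = sqrt(s_r^2/n_r + s_c^2/n_c) = sqrt(3.93958e-09 + 4.04085e-09) = sqrt(7.98043e-09) = 8.93333e-05
|mean_r - mean_c| = 3.625e-05
t = 3.625e-05 / 8.93333e-05 = 0.41

0.41


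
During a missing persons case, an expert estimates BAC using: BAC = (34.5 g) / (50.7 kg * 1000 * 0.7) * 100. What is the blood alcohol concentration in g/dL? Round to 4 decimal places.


Applying the Widmark formula:
BAC = (dose_g / (body_wt * 1000 * r)) * 100
Denominator = 50.7 * 1000 * 0.7 = 35490
BAC = (34.5 / 35490) * 100
BAC = 0.0972 g/dL

0.0972


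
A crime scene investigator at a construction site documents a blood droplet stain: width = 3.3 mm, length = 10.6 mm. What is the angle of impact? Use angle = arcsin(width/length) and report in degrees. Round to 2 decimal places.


Blood spatter impact angle calculation:
width / length = 3.3 / 10.6 = 0.311321
angle = arcsin(0.311321)
angle = 18.14 degrees

18.14


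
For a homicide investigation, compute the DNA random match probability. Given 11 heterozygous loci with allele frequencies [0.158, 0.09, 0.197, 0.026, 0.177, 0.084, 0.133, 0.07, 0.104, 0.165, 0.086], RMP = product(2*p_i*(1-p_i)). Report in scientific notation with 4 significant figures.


Computing RMP for 11 loci:
Locus 1: 2 * 0.158 * 0.842 = 0.266072
Locus 2: 2 * 0.09 * 0.91 = 0.1638
Locus 3: 2 * 0.197 * 0.803 = 0.316382
Locus 4: 2 * 0.026 * 0.974 = 0.050648
Locus 5: 2 * 0.177 * 0.823 = 0.291342
Locus 6: 2 * 0.084 * 0.916 = 0.153888
Locus 7: 2 * 0.133 * 0.867 = 0.230622
Locus 8: 2 * 0.07 * 0.93 = 0.1302
Locus 9: 2 * 0.104 * 0.896 = 0.186368
Locus 10: 2 * 0.165 * 0.835 = 0.27555
Locus 11: 2 * 0.086 * 0.914 = 0.157208
RMP = 7.590e-09

7.590e-09


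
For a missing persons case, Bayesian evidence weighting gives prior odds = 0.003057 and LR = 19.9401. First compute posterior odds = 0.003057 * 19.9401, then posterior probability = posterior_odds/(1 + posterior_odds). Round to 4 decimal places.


Bayesian evidence evaluation:
Posterior odds = prior_odds * LR = 0.003057 * 19.9401 = 0.06095689
Posterior probability = posterior_odds / (1 + posterior_odds)
= 0.06095689 / (1 + 0.06095689)
= 0.06095689 / 1.06095689
= 0.0575

0.0575


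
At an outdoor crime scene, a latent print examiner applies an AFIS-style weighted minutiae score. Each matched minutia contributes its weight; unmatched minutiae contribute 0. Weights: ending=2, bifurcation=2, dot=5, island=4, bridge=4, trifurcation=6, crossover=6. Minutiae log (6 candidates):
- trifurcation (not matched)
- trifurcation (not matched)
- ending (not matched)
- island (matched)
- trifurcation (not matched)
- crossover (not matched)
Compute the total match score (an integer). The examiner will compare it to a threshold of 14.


Weighted minutiae match score:
  trifurcation: not matched, +0
  trifurcation: not matched, +0
  ending: not matched, +0
  island: matched, +4 (running total 4)
  trifurcation: not matched, +0
  crossover: not matched, +0
Total score = 4
Threshold = 14; verdict = inconclusive

4


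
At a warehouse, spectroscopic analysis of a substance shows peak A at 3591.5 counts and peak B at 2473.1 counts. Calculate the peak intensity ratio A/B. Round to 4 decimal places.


Spectral peak ratio:
Peak A = 3591.5 counts
Peak B = 2473.1 counts
Ratio = 3591.5 / 2473.1 = 1.4522

1.4522


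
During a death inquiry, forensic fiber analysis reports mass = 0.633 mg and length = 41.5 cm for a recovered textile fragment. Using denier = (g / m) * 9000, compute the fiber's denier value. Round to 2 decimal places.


Denier calculation:
Mass in grams = 0.633 mg / 1000 = 0.000633 g
Length in meters = 41.5 cm / 100 = 0.415 m
Linear density = mass / length = 0.000633 / 0.415 = 0.0015253 g/m
Denier = (g/m) * 9000 = 0.0015253 * 9000 = 13.73

13.73


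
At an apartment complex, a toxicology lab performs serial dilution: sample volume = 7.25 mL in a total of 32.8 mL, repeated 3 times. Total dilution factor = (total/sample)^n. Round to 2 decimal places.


Dilution factor calculation:
Single dilution = V_total / V_sample = 32.8 / 7.25 ≈ 4.524138
Number of dilutions = 3
Total DF = (32.8 / 7.25)^3 (full precision, rounded at the end) = 92.60

92.60


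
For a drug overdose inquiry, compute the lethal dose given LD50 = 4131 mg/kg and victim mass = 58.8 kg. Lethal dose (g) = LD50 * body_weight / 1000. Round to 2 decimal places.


Lethal dose calculation:
Lethal dose = LD50 * body_weight / 1000
= 4131 * 58.8 / 1000
= 242902.8 / 1000
= 242.90 g

242.90


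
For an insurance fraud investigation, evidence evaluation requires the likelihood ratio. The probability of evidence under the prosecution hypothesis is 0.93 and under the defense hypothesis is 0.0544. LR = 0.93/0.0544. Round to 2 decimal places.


Likelihood ratio calculation:
LR = P(E|Hp) / P(E|Hd)
LR = 0.93 / 0.0544
LR = 17.10

17.10


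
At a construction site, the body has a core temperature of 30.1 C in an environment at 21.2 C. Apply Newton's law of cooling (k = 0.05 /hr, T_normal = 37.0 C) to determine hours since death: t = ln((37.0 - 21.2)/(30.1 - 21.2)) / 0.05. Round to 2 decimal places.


Using Newton's law of cooling:
t = ln((T_normal - T_ambient) / (T_body - T_ambient)) / k
T_normal - T_ambient = 15.8
T_body - T_ambient = 8.9
Ratio = 1.775281
ln(ratio) = 0.573959
t = 0.573959 / 0.05 = 11.48 hours

11.48


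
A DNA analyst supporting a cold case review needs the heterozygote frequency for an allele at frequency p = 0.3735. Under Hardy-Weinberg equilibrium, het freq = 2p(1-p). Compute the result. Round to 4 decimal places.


Hardy-Weinberg heterozygote frequency:
q = 1 - p = 1 - 0.3735 = 0.6265
2pq = 2 * 0.3735 * 0.6265 = 0.4680

0.4680


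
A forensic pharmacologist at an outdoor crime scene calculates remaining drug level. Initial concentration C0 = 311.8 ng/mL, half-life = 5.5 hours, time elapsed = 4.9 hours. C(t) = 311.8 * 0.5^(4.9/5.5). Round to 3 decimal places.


Drug concentration decay:
Number of half-lives = t / t_half = 4.9 / 5.5 = 0.890909
Decay factor = 0.5^0.890909 = 0.53927423
C(t) = 311.8 * 0.53927423 = 168.146 ng/mL

168.146


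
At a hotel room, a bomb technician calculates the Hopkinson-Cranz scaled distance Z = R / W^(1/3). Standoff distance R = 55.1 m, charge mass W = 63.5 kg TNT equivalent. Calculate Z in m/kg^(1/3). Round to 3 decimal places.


Scaled distance calculation:
W^(1/3) = 63.5^(1/3) = 3.989556
Z = R / W^(1/3) = 55.1 / 3.989556
Z = 13.811 m/kg^(1/3)

13.811


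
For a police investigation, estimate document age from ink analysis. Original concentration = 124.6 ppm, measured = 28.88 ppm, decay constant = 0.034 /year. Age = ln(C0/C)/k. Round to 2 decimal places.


Document age estimation:
C0/C = 124.6 / 28.88 = 4.314404
ln(C0/C) = 1.461959
t = 1.461959 / 0.034 = 43.00 years

43.00


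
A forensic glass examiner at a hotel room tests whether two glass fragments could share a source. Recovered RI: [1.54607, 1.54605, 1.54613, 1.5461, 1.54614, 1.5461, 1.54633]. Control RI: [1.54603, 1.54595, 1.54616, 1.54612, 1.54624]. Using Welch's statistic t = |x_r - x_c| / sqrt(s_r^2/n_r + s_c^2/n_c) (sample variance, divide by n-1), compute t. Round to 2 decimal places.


Welch's t-criterion for glass RI comparison:
Recovered mean = sum / n_r = 10.82292 / 7 = 1.5461314
Control mean = sum / n_c = 7.7305 / 5 = 1.5461
Recovered sample variance s_r^2 = 8.64762e-09
Control sample variance s_c^2 = 1.275e-08
Welch SE (unpooled) = sqrt(s_r^2/n_r + s_c^2/n_c) = sqrt(1.23537e-09 + 2.55e-09) = sqrt(3.78537e-09) = 6.15254e-05
|mean_r - mean_c| = 3.14286e-05
t = 3.14286e-05 / 6.15254e-05 = 0.51

0.51


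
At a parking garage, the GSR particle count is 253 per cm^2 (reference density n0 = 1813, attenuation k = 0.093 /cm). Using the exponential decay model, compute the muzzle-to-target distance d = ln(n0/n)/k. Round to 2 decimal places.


GSR distance calculation:
n0/n = 1813 / 253 = 7.166008
ln(n0/n) = 1.969349
d = 1.969349 / 0.093 = 21.18 cm

21.18


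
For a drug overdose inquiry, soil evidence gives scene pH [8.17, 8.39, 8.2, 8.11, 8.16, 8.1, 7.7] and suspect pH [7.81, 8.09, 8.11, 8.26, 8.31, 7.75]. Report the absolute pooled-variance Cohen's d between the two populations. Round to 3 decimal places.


Pooled-variance Cohen's d for soil pH comparison:
Scene mean = 56.83 / 7 = 8.118571
Suspect mean = 48.33 / 6 = 8.055
Scene sample variance s_s^2 = 0.043381
Suspect sample variance s_c^2 = 0.05287
Pooled variance = ((n_s-1)*s_s^2 + (n_c-1)*s_c^2) / (n_s + n_c - 2) = 0.047694
Pooled SD = sqrt(0.047694) = 0.21839
Mean difference = 0.063571
|d| = |0.063571| / 0.21839 = 0.291

0.291


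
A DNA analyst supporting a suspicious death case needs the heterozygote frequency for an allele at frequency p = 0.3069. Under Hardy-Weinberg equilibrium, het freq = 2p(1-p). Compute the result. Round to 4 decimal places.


Hardy-Weinberg heterozygote frequency:
q = 1 - p = 1 - 0.3069 = 0.6931
2pq = 2 * 0.3069 * 0.6931 = 0.4254

0.4254


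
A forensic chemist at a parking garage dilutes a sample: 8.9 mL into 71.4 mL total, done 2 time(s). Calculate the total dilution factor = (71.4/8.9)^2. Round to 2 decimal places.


Dilution factor calculation:
Single dilution = V_total / V_sample = 71.4 / 8.9 ≈ 8.022472
Number of dilutions = 2
Total DF = (71.4 / 8.9)^2 (full precision, rounded at the end) = 64.36

64.36


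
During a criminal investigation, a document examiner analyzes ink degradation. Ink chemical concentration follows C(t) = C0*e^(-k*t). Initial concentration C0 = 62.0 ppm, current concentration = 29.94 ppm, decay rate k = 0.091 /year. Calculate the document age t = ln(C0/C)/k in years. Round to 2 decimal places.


Document age estimation:
C0/C = 62.0 / 29.94 = 2.070808
ln(C0/C) = 0.727939
t = 0.727939 / 0.091 = 8.00 years

8.00


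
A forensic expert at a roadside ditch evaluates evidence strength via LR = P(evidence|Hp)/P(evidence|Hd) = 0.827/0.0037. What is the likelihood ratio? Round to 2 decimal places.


Likelihood ratio calculation:
LR = P(E|Hp) / P(E|Hd)
LR = 0.827 / 0.0037
LR = 223.51

223.51


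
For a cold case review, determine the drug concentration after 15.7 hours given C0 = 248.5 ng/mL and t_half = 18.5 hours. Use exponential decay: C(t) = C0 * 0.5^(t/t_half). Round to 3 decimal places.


Drug concentration decay:
Number of half-lives = t / t_half = 15.7 / 18.5 = 0.848649
Decay factor = 0.5^0.848649 = 0.5553045
C(t) = 248.5 * 0.5553045 = 137.993 ng/mL

137.993


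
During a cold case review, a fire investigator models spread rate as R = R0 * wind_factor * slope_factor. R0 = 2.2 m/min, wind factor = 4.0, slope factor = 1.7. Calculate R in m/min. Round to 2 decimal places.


Fire spread rate calculation:
R = R0 * wind_factor * slope_factor
= 2.2 * 4.0 * 1.7
= 8.8 * 1.7
= 14.96 m/min

14.96


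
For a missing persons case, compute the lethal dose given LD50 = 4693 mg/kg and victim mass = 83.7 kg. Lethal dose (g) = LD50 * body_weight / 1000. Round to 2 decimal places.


Lethal dose calculation:
Lethal dose = LD50 * body_weight / 1000
= 4693 * 83.7 / 1000
= 392804.1 / 1000
= 392.80 g

392.80


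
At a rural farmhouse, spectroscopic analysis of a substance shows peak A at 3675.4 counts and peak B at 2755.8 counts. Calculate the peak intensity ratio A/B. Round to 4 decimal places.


Spectral peak ratio:
Peak A = 3675.4 counts
Peak B = 2755.8 counts
Ratio = 3675.4 / 2755.8 = 1.3337

1.3337


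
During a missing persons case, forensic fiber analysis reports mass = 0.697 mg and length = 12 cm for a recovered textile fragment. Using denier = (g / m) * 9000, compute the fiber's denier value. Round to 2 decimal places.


Denier calculation:
Mass in grams = 0.697 mg / 1000 = 0.000697 g
Length in meters = 12 cm / 100 = 0.12 m
Linear density = mass / length = 0.000697 / 0.12 = 0.00580833 g/m
Denier = (g/m) * 9000 = 0.00580833 * 9000 = 52.27

52.27


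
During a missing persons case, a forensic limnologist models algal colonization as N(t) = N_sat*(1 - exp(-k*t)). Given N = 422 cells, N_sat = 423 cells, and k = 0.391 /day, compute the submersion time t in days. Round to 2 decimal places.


PMSI from diatom colonization curve:
N / N_sat = 422 / 423 = 0.997636
1 - N/N_sat = 0.002364
ln(1 - N/N_sat) = -6.0474
t = -ln(1 - N/N_sat) / k = -(-6.0474) / 0.391 = 15.47 days

15.47


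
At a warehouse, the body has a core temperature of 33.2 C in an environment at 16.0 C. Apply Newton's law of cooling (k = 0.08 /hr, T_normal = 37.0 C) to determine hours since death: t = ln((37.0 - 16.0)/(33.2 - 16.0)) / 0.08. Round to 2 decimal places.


Using Newton's law of cooling:
t = ln((T_normal - T_ambient) / (T_body - T_ambient)) / k
T_normal - T_ambient = 21.0
T_body - T_ambient = 17.2
Ratio = 1.22093
ln(ratio) = 0.199613
t = 0.199613 / 0.08 = 2.50 hours

2.50


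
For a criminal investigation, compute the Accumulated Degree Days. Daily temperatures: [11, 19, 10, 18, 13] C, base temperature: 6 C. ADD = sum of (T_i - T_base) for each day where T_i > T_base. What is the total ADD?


Computing ADD day by day:
Day 1: max(0, 11 - 6) = 5
Day 2: max(0, 19 - 6) = 13
Day 3: max(0, 10 - 6) = 4
Day 4: max(0, 18 - 6) = 12
Day 5: max(0, 13 - 6) = 7
Total ADD = 41

41


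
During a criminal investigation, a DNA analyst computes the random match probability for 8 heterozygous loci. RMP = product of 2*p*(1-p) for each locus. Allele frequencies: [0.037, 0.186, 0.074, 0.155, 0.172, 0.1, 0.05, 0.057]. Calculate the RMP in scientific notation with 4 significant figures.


Computing RMP for 8 loci:
Locus 1: 2 * 0.037 * 0.963 = 0.071262
Locus 2: 2 * 0.186 * 0.814 = 0.302808
Locus 3: 2 * 0.074 * 0.926 = 0.137048
Locus 4: 2 * 0.155 * 0.845 = 0.26195
Locus 5: 2 * 0.172 * 0.828 = 0.284832
Locus 6: 2 * 0.1 * 0.9 = 0.18
Locus 7: 2 * 0.05 * 0.95 = 0.095
Locus 8: 2 * 0.057 * 0.943 = 0.107502
RMP = 4.056e-07

4.056e-07


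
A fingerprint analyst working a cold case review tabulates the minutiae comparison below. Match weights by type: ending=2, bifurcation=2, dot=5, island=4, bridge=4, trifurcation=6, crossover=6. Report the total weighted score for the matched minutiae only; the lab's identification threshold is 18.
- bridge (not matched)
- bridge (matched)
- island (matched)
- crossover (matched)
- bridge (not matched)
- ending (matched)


Weighted minutiae match score:
  bridge: not matched, +0
  bridge: matched, +4 (running total 4)
  island: matched, +4 (running total 8)
  crossover: matched, +6 (running total 14)
  bridge: not matched, +0
  ending: matched, +2 (running total 16)
Total score = 16
Threshold = 18; verdict = inconclusive

16


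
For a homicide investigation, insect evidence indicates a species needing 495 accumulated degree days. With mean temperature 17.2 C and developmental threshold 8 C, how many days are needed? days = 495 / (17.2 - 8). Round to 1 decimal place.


Insect development time:
Effective temperature = avg_temp - T_base = 17.2 - 8 = 9.2 C
Days = ADD / effective_temp = 495 / 9.2 = 53.8 days

53.8


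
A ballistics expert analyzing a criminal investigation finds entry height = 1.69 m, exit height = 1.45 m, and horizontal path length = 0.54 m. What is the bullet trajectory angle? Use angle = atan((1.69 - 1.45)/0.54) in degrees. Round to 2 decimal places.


Bullet trajectory angle:
Height difference = 1.69 - 1.45 = 0.24 m
angle = atan(0.24 / 0.54)
angle = atan(0.444444)
angle = 23.96 degrees

23.96


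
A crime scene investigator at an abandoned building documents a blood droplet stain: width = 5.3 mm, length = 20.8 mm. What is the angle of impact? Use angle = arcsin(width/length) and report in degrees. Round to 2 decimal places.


Blood spatter impact angle calculation:
width / length = 5.3 / 20.8 = 0.254808
angle = arcsin(0.254808)
angle = 14.76 degrees

14.76


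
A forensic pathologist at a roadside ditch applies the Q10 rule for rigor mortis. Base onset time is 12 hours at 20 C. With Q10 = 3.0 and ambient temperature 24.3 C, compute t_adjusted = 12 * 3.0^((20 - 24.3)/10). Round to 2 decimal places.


Rigor mortis time adjustment:
Exponent = (T_ref - T_actual) / 10 = (20 - 24.3) / 10 = -0.43
Q10 factor = 3.0^-0.43 = 0.6235
t_adjusted = 12 * 0.6235 = 7.48 hours

7.48


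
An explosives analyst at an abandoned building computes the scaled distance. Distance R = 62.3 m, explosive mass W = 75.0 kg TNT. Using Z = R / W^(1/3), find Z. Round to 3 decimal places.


Scaled distance calculation:
W^(1/3) = 75.0^(1/3) = 4.217163
Z = R / W^(1/3) = 62.3 / 4.217163
Z = 14.773 m/kg^(1/3)

14.773


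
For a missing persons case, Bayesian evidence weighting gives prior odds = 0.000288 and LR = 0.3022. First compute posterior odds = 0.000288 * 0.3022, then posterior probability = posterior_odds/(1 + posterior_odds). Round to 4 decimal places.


Bayesian evidence evaluation:
Posterior odds = prior_odds * LR = 0.000288 * 0.3022 = 0.0000870336
Posterior probability = posterior_odds / (1 + posterior_odds)
= 0.0000870336 / (1 + 0.0000870336)
= 0.0000870336 / 1.0000870336
= 0.0001

0.0001


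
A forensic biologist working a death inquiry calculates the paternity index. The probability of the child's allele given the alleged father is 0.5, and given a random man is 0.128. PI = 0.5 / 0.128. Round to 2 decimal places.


Paternity Index calculation:
PI = P(allele|father) / P(allele|random)
PI = 0.5 / 0.128
PI = 3.91

3.91


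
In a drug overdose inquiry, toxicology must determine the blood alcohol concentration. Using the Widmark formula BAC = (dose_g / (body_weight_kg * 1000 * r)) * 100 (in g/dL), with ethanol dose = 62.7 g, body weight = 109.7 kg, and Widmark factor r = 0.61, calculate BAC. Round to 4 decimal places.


Applying the Widmark formula:
BAC = (dose_g / (body_wt * 1000 * r)) * 100
Denominator = 109.7 * 1000 * 0.61 = 66917
BAC = (62.7 / 66917) * 100
BAC = 0.0937 g/dL

0.0937


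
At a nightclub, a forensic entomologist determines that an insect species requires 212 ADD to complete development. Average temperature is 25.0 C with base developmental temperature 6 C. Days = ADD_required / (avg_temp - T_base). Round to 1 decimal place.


Insect development time:
Effective temperature = avg_temp - T_base = 25.0 - 6 = 19.0 C
Days = ADD / effective_temp = 212 / 19.0 = 11.2 days

11.2


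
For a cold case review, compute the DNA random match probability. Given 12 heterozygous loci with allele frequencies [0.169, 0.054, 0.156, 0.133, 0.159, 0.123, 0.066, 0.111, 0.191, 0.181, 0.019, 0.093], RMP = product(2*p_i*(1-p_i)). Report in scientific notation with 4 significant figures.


Computing RMP for 12 loci:
Locus 1: 2 * 0.169 * 0.831 = 0.280878
Locus 2: 2 * 0.054 * 0.946 = 0.102168
Locus 3: 2 * 0.156 * 0.844 = 0.263328
Locus 4: 2 * 0.133 * 0.867 = 0.230622
Locus 5: 2 * 0.159 * 0.841 = 0.267438
Locus 6: 2 * 0.123 * 0.877 = 0.215742
Locus 7: 2 * 0.066 * 0.934 = 0.123288
Locus 8: 2 * 0.111 * 0.889 = 0.197358
Locus 9: 2 * 0.191 * 0.809 = 0.309038
Locus 10: 2 * 0.181 * 0.819 = 0.296478
Locus 11: 2 * 0.019 * 0.981 = 0.037278
Locus 12: 2 * 0.093 * 0.907 = 0.168702
RMP = 1.410e-09

1.410e-09


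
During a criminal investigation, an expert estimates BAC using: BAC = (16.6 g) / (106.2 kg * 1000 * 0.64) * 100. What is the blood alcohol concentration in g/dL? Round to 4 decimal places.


Applying the Widmark formula:
BAC = (dose_g / (body_wt * 1000 * r)) * 100
Denominator = 106.2 * 1000 * 0.64 = 67968
BAC = (16.6 / 67968) * 100
BAC = 0.0244 g/dL

0.0244


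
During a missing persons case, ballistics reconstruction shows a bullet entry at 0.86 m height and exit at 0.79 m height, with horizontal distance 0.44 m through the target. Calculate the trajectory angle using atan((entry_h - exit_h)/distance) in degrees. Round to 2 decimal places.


Bullet trajectory angle:
Height difference = 0.86 - 0.79 = 0.07 m
angle = atan(0.07 / 0.44)
angle = atan(0.159091)
angle = 9.04 degrees

9.04


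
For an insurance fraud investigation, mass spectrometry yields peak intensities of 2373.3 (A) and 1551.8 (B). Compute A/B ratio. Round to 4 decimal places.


Spectral peak ratio:
Peak A = 2373.3 counts
Peak B = 1551.8 counts
Ratio = 2373.3 / 1551.8 = 1.5294

1.5294


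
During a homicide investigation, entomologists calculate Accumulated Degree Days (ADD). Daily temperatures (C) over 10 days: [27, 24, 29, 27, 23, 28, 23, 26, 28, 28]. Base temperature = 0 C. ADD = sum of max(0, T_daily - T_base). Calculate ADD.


Computing ADD day by day:
Day 1: max(0, 27 - 0) = 27
Day 2: max(0, 24 - 0) = 24
Day 3: max(0, 29 - 0) = 29
Day 4: max(0, 27 - 0) = 27
Day 5: max(0, 23 - 0) = 23
Day 6: max(0, 28 - 0) = 28
Day 7: max(0, 23 - 0) = 23
Day 8: max(0, 26 - 0) = 26
Day 9: max(0, 28 - 0) = 28
Day 10: max(0, 28 - 0) = 28
Total ADD = 263

263


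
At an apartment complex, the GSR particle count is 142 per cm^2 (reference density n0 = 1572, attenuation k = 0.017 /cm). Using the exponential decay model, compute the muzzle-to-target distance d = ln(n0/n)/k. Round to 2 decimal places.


GSR distance calculation:
n0/n = 1572 / 142 = 11.070423
ln(n0/n) = 2.404277
d = 2.404277 / 0.017 = 141.43 cm

141.43


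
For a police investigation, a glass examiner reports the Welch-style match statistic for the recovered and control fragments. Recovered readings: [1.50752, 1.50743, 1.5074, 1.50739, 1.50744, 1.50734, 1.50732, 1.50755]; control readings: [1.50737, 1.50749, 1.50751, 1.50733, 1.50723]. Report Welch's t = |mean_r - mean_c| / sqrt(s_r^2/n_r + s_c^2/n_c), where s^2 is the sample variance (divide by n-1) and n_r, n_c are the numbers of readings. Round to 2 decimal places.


Welch's t-criterion for glass RI comparison:
Recovered mean = sum / n_r = 12.05939 / 8 = 1.5074238
Control mean = sum / n_c = 7.53693 / 5 = 1.507386
Recovered sample variance s_r^2 = 6.42679e-09
Control sample variance s_c^2 = 1.348e-08
Welch SE (unpooled) = sqrt(s_r^2/n_r + s_c^2/n_c) = sqrt(8.03348e-10 + 2.696e-09) = sqrt(3.49935e-09) = 5.91553e-05
|mean_r - mean_c| = 3.775e-05
t = 3.775e-05 / 5.91553e-05 = 0.64

0.64


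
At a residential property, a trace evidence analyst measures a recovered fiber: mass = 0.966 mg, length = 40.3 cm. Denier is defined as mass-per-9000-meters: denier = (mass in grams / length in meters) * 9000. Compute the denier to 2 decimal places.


Denier calculation:
Mass in grams = 0.966 mg / 1000 = 0.000966 g
Length in meters = 40.3 cm / 100 = 0.403 m
Linear density = mass / length = 0.000966 / 0.403 = 0.00239702 g/m
Denier = (g/m) * 9000 = 0.00239702 * 9000 = 21.57

21.57


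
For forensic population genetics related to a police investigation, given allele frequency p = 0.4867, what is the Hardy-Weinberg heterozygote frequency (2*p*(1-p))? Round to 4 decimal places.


Hardy-Weinberg heterozygote frequency:
q = 1 - p = 1 - 0.4867 = 0.5133
2pq = 2 * 0.4867 * 0.5133 = 0.4996

0.4996


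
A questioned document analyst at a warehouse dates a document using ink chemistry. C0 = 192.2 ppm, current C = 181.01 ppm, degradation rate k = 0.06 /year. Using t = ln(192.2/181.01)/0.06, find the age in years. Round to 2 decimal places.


Document age estimation:
C0/C = 192.2 / 181.01 = 1.06182
ln(C0/C) = 0.059984
t = 0.059984 / 0.06 = 1.00 years

1.00


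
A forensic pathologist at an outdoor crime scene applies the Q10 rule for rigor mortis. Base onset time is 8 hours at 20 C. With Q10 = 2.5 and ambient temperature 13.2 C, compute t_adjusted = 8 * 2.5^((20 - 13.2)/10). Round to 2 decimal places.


Rigor mortis time adjustment:
Exponent = (T_ref - T_actual) / 10 = (20 - 13.2) / 10 = 0.68
Q10 factor = 2.5^0.68 = 1.86466
t_adjusted = 8 * 1.86466 = 14.92 hours

14.92


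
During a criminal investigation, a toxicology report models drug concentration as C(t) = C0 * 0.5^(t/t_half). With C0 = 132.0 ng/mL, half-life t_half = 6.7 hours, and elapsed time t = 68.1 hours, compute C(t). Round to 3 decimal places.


Drug concentration decay:
Number of half-lives = t / t_half = 68.1 / 6.7 = 10.164179
Decay factor = 0.5^10.164179 = 0.00087152
C(t) = 132.0 * 0.00087152 = 0.115 ng/mL

0.115
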